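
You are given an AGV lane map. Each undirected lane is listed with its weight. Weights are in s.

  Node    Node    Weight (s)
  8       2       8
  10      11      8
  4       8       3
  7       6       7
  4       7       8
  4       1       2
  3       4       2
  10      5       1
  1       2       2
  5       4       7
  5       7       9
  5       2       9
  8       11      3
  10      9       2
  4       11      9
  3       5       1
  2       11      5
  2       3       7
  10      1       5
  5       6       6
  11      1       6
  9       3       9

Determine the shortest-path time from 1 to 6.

Shortest distances from 1:
1: 0
2: 2  (via 1)
4: 2  (via 1)
3: 4  (via 4)
5: 5  (via 3)
8: 5  (via 4)
10: 5  (via 1)
11: 6  (via 1)
9: 7  (via 10)
7: 10  (via 4)
6: 11  (via 5)
Shortest route: 1–4–3–5–6 = 11 s.

11 s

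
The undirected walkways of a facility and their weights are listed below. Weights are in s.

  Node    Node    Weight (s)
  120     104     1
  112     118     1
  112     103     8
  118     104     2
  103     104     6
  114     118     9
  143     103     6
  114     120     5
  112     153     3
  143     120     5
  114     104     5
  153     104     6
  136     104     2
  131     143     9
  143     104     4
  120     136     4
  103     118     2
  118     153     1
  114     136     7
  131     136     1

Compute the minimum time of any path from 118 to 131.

Candidate routes:
118 - 153 - 104 - 136 - 131: 1+6+2+1 = 10
118 - 104 - 120 - 136 - 131: 2+1+4+1 = 8
118 - 103 - 104 - 136 - 131: 2+6+2+1 = 11
118 - 104 - 136 - 131: 2+2+1 = 5
The minimum is 5 s via 118 - 104 - 136 - 131.

5 s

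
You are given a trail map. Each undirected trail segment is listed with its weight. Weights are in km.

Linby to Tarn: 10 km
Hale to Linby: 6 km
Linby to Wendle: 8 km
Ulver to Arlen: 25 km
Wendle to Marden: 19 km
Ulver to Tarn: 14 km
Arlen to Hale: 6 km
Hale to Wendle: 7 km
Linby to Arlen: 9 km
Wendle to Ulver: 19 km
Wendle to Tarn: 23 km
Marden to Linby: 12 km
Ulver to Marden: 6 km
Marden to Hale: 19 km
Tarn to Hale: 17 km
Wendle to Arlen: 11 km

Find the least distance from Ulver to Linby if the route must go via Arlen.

Best Ulver to Arlen: Ulver → Arlen costing 25
Best Arlen to Linby: Arlen → Linby costing 9
Total via Arlen: 25 + 9 = 34 km.

34 km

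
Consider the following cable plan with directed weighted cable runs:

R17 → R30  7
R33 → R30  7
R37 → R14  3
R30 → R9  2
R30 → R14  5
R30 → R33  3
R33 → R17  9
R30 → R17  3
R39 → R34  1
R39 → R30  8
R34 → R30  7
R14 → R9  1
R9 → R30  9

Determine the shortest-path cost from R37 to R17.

Compare a few routes:
R37 - R14 - R9 - R30 - R17: 3+1+9+3 = 16
R37 - R14 - R9 - R30 - R33 - R17: 3+1+9+3+9 = 25
Cheapest is R37 - R14 - R9 - R30 - R17 at 16.

16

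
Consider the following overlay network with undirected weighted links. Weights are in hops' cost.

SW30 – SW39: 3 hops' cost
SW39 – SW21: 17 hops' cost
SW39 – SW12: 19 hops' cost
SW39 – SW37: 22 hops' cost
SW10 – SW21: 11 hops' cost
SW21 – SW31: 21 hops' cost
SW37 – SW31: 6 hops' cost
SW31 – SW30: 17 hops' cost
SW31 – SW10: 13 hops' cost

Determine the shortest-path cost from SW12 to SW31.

39 hops' cost

Shortest distances from SW12:
SW12: 0
SW39: 19  (via SW12)
SW30: 22  (via SW39)
SW21: 36  (via SW39)
SW31: 39  (via SW30)
Shortest route: SW12–SW39–SW30–SW31 = 39 hops' cost.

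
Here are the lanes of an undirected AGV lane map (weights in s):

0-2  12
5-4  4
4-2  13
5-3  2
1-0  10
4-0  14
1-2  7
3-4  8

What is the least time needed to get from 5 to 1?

Enumerating some paths:
5 - 4 - 2 - 1: 4+13+7 = 24
5 - 4 - 0 - 1: 4+14+10 = 28
Cheapest is 5 - 4 - 2 - 1 at 24 s.

24 s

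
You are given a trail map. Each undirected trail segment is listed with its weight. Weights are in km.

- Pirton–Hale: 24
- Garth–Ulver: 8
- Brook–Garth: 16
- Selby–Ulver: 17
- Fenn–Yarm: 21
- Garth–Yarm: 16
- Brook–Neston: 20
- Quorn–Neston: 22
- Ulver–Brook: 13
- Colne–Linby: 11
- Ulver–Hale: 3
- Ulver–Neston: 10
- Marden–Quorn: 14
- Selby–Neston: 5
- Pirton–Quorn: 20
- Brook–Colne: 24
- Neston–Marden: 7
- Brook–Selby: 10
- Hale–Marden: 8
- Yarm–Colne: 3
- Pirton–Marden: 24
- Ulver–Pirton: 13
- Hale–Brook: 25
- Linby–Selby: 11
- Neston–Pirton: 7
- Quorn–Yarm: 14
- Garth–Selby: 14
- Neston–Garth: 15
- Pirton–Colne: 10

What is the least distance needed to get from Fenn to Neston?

41 km

Settle nodes by increasing distance from Fenn:
Fenn: 0
Yarm: 21  (via Fenn)
Colne: 24  (via Yarm)
Pirton: 34  (via Colne)
Quorn: 35  (via Yarm)
Linby: 35  (via Colne)
Garth: 37  (via Yarm)
Neston: 41  (via Pirton)
Shortest route: Fenn → Yarm → Colne → Pirton → Neston = 41 km.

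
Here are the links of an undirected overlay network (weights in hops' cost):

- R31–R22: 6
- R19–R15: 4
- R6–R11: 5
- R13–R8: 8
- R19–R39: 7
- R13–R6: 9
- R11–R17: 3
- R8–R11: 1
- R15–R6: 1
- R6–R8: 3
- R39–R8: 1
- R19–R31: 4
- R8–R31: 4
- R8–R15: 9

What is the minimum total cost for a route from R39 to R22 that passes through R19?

Shortest R39→R19: R39 → R19 = 7
Shortest R19→R22: R19 → R31 → R22 = 10
Total via R19: 7 + 10 = 17 hops' cost.

17 hops' cost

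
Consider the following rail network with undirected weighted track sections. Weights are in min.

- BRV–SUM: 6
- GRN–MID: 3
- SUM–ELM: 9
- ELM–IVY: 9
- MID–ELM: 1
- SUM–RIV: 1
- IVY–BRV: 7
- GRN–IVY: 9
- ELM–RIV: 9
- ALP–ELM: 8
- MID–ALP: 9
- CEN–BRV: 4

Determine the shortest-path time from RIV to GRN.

13 min

Compare a few routes:
RIV - ELM - MID - GRN: 9+1+3 = 13
RIV - SUM - ELM - MID - GRN: 1+9+1+3 = 14
The minimum is 13 min via RIV - ELM - MID - GRN.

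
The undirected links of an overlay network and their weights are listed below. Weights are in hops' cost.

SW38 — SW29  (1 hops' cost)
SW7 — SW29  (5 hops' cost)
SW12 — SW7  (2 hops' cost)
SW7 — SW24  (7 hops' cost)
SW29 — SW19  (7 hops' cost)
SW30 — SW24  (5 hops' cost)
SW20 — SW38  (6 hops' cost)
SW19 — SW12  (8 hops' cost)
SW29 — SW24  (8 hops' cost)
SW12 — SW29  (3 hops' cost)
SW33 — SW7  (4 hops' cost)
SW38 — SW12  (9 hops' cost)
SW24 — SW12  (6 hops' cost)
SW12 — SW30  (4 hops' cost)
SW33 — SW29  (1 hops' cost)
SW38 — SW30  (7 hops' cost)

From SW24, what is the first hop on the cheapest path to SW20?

Enumerating some paths:
SW24 - SW12 - SW29 - SW38 - SW20: 6+3+1+6 = 16
SW24 - SW30 - SW38 - SW20: 5+7+6 = 18
SW24 - SW29 - SW38 - SW20: 8+1+6 = 15
SW24 - SW7 - SW12 - SW29 - SW38 - SW20: 7+2+3+1+6 = 19
Cheapest is SW24 - SW29 - SW38 - SW20 at 15 hops' cost.
So from SW24 the first move is to SW29.

SW29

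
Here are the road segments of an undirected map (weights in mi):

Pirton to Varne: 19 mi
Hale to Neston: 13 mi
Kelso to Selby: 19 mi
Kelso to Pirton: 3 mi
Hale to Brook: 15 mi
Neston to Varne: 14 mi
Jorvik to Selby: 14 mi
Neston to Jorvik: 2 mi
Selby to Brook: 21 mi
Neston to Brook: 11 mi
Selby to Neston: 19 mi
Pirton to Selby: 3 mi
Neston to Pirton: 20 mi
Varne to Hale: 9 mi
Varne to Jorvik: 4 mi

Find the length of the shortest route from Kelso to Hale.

Settle nodes by increasing distance from Kelso:
Kelso: 0
Pirton: 3  (via Kelso)
Selby: 6  (via Pirton)
Jorvik: 20  (via Selby)
Neston: 22  (via Jorvik)
Varne: 22  (via Pirton)
Brook: 27  (via Selby)
Hale: 31  (via Varne)
Shortest route: Kelso–Pirton–Varne–Hale = 31 mi.

31 mi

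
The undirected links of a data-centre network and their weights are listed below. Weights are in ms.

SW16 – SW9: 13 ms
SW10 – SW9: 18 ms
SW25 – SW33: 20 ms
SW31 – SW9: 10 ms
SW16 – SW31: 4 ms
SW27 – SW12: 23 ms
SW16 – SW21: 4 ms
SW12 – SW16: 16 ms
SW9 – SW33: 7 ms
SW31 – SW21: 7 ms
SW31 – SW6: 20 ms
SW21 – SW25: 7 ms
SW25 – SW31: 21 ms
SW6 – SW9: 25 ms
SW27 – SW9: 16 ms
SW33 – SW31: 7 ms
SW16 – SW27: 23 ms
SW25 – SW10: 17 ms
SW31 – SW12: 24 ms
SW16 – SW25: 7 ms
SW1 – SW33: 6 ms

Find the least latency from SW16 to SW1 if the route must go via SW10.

Shortest SW16→SW10: SW16–SW25–SW10 = 24
Shortest SW10→SW1: SW10–SW9–SW33–SW1 = 31
Total via SW10: 24 + 31 = 55 ms.

55 ms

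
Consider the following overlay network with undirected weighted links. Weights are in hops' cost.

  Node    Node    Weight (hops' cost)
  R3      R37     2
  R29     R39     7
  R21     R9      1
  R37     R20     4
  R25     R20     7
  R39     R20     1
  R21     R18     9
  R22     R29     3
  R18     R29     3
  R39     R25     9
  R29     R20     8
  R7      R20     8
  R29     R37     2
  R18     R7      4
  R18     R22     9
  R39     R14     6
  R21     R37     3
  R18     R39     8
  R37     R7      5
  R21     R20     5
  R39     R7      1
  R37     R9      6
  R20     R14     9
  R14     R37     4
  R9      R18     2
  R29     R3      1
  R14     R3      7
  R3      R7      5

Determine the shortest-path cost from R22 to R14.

Enumerating some paths:
R22 - R29 - R3 - R37 - R14: 3+1+2+4 = 10
R22 - R29 - R37 - R14: 3+2+4 = 9
The minimum is 9 hops' cost via R22 - R29 - R37 - R14.

9 hops' cost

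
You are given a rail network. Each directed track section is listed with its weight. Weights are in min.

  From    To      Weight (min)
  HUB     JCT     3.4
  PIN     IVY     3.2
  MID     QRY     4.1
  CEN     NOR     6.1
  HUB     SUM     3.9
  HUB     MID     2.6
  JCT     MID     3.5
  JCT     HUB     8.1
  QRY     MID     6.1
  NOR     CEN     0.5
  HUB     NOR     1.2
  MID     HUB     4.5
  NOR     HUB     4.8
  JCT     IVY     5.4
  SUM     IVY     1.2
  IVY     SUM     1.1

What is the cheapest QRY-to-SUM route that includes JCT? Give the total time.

20.5 min

Best QRY to JCT: QRY–MID–HUB–JCT costing 14
Shortest JCT→SUM: JCT–IVY–SUM = 6.5
Total via JCT: 14 + 6.5 = 20.5 min.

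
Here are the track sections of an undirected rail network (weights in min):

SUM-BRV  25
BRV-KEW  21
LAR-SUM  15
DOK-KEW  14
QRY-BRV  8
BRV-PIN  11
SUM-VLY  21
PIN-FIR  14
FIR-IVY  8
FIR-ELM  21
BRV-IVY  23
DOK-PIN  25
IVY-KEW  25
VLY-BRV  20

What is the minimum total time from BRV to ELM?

Enumerating some paths:
BRV - KEW - IVY - FIR - ELM: 21+25+8+21 = 75
BRV - KEW - DOK - PIN - FIR - ELM: 21+14+25+14+21 = 95
BRV - PIN - FIR - ELM: 11+14+21 = 46
BRV - IVY - FIR - ELM: 23+8+21 = 52
Cheapest is BRV - PIN - FIR - ELM at 46 min.

46 min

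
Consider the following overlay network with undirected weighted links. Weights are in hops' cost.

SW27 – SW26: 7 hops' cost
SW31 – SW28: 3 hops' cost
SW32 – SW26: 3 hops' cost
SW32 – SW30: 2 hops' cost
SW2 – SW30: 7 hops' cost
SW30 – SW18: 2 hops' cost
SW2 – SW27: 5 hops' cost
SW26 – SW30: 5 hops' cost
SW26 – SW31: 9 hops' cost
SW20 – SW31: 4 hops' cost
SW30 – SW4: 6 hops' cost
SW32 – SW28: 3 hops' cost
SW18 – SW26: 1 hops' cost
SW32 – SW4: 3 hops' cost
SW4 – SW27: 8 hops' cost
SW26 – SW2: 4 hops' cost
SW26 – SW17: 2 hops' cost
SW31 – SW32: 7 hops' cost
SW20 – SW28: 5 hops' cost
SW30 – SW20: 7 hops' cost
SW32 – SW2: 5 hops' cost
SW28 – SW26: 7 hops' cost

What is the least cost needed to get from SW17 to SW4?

Enumerating some paths:
SW17–SW26–SW18–SW30–SW32–SW4: 2+1+2+2+3 = 10
SW17–SW26–SW30–SW32–SW4: 2+5+2+3 = 12
SW17–SW26–SW32–SW4: 2+3+3 = 8
SW17–SW26–SW18–SW30–SW4: 2+1+2+6 = 11
The minimum is 8 hops' cost via SW17–SW26–SW32–SW4.

8 hops' cost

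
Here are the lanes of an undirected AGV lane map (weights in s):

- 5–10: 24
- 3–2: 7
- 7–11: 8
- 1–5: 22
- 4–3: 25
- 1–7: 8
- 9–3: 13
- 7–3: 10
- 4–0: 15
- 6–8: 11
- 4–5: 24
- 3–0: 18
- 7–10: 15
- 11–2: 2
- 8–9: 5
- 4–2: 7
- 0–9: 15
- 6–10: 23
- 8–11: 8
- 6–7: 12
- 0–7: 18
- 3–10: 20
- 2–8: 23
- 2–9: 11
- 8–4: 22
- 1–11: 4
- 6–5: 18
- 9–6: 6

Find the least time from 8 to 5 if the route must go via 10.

55 s

Best 8 to 10: 8–11–7–10 costing 31
Best 10 to 5: 10–5 costing 24
Total via 10: 31 + 24 = 55 s.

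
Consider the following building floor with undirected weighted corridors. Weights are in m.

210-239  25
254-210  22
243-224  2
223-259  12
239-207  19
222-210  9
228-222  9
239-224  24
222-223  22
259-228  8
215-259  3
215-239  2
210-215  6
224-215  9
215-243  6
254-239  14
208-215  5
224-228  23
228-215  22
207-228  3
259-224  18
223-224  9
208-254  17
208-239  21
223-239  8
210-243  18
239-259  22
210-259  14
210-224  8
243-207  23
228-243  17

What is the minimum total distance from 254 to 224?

Candidate routes:
254–208–215–243–224: 17+5+6+2 = 30
254–239–215–224: 14+2+9 = 25
254–239–215–243–224: 14+2+6+2 = 24
254–210–224: 22+8 = 30
The minimum is 24 m via 254–239–215–243–224.

24 m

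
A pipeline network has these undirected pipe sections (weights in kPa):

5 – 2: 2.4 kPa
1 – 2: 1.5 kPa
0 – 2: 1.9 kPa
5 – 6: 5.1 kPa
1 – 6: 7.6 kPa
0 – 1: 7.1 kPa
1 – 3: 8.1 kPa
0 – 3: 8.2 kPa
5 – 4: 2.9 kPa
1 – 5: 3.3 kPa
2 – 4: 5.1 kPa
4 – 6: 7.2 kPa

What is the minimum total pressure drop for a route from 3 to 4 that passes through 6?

22.9 kPa

Shortest 3→6: 3–1–6 = 15.7
Shortest 6→4: 6–4 = 7.2
Total via 6: 15.7 + 7.2 = 22.9 kPa.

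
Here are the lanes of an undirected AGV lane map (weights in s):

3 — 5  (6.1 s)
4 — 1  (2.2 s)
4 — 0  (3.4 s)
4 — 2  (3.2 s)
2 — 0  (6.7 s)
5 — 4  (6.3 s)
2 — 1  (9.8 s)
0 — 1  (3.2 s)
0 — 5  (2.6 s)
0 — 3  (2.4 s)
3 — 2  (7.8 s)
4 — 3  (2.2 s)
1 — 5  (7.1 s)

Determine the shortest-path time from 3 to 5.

Running Dijkstra from 3:
3: 0
4: 2.2  (via 3)
0: 2.4  (via 3)
1: 4.4  (via 4)
5: 5  (via 0)
Shortest route: 3–0–5 = 5 s.

5 s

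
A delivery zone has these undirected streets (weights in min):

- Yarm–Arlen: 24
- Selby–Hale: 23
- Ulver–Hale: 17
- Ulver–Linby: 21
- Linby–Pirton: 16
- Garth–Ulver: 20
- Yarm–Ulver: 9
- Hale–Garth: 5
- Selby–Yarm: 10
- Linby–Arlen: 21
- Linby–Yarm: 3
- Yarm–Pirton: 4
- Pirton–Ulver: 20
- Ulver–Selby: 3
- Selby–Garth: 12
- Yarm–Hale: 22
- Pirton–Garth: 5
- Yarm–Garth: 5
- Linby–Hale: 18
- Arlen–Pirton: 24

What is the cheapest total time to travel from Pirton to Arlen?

24 min

Compare a few routes:
Pirton–Arlen: 24 = 24
Pirton–Yarm–Arlen: 4+24 = 28
Cheapest is Pirton–Arlen at 24 min.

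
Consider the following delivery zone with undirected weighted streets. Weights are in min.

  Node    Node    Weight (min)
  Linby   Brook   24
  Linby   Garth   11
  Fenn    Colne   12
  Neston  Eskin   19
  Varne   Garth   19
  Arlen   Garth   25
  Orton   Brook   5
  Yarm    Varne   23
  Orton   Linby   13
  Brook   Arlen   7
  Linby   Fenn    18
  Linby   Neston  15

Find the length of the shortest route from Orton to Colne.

43 min

Compare a few routes:
Orton–Brook–Linby–Fenn–Colne: 5+24+18+12 = 59
Orton–Linby–Fenn–Colne: 13+18+12 = 43
The minimum is 43 min via Orton–Linby–Fenn–Colne.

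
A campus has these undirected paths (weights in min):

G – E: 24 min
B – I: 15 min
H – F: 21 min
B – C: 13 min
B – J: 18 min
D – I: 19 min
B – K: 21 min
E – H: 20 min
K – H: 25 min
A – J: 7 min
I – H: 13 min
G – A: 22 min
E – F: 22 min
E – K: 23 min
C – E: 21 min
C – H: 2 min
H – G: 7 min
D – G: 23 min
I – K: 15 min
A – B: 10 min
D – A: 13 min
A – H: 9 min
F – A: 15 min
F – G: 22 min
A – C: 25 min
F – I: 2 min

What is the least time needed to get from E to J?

36 min

Compare a few routes:
E–H–A–J: 20+9+7 = 36
E–C–H–A–J: 21+2+9+7 = 39
E–F–A–J: 22+15+7 = 44
The minimum is 36 min via E–H–A–J.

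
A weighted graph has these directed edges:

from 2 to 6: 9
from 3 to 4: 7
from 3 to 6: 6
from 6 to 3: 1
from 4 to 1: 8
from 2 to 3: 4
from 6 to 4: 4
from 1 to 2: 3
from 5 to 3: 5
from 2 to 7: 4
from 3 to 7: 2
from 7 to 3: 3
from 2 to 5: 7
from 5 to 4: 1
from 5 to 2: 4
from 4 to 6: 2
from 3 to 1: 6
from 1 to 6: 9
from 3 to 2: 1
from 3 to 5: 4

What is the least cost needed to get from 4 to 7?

Shortest distances from 4:
4: 0
6: 2  (via 4)
3: 3  (via 6)
2: 4  (via 3)
7: 5  (via 3)
Shortest route: 4–6–3–7 = 5.

5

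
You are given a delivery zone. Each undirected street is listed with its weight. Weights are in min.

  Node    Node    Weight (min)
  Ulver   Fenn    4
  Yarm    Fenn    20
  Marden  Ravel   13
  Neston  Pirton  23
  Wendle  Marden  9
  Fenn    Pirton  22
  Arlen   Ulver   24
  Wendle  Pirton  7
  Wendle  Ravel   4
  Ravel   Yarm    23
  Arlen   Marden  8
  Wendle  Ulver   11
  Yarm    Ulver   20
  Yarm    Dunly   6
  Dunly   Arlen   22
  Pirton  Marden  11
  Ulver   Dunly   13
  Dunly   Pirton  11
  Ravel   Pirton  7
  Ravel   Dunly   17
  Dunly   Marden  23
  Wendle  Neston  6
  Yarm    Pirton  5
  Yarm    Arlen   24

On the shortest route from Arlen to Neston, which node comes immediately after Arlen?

Enumerating some paths:
Arlen - Marden - Wendle - Neston: 8+9+6 = 23
Arlen - Marden - Ravel - Wendle - Neston: 8+13+4+6 = 31
The minimum is 23 min via Arlen - Marden - Wendle - Neston.
So from Arlen the first move is to Marden.

Marden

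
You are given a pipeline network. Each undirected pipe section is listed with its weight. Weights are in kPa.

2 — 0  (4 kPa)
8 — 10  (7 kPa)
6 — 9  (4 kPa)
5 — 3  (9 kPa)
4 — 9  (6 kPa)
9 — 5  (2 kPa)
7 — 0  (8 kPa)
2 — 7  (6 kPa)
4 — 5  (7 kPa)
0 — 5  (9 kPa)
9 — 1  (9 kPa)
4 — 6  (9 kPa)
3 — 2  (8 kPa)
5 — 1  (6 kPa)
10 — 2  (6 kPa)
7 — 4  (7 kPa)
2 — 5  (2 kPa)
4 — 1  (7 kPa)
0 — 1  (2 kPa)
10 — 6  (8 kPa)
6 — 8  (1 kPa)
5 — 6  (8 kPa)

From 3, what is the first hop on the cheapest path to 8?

5

Enumerating some paths:
3–2–5–6–8: 8+2+8+1 = 19
3–5–6–8: 9+8+1 = 18
3–2–5–9–6–8: 8+2+2+4+1 = 17
3–5–9–6–8: 9+2+4+1 = 16
The minimum is 16 kPa via 3–5–9–6–8.
So from 3 the first move is to 5.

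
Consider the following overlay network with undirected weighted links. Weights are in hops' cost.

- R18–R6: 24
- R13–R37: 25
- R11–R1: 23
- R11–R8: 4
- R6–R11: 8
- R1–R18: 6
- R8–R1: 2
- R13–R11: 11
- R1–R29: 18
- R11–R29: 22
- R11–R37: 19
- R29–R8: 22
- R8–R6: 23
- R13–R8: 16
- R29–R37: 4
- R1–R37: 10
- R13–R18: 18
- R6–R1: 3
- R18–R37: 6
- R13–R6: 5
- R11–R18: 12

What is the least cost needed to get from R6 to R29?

Compare a few routes:
R6 → R1 → R37 → R29: 3+10+4 = 17
R6 → R1 → R18 → R37 → R29: 3+6+6+4 = 19
Cheapest is R6 → R1 → R37 → R29 at 17 hops' cost.

17 hops' cost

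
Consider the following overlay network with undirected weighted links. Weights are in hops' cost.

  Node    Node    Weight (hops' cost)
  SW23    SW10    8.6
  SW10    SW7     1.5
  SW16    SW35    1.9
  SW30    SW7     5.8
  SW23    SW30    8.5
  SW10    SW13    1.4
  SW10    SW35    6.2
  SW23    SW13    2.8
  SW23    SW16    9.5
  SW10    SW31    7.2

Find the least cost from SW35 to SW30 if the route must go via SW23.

18.9 hops' cost

Best SW35 to SW23: SW35–SW10–SW13–SW23 costing 10.4
Shortest SW23→SW30: SW23–SW30 = 8.5
Total via SW23: 10.4 + 8.5 = 18.9 hops' cost.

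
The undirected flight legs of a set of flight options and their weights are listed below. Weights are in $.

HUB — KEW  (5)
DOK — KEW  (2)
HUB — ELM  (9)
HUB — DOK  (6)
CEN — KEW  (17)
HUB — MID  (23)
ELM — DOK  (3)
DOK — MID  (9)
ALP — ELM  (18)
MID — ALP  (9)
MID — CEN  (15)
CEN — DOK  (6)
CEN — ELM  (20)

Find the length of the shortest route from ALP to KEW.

Compare a few routes:
ALP–ELM–DOK–KEW: 18+3+2 = 23
ALP–MID–DOK–HUB–KEW: 9+9+6+5 = 29
ALP–MID–DOK–KEW: 9+9+2 = 20
The minimum is $20 via ALP–MID–DOK–KEW.

$20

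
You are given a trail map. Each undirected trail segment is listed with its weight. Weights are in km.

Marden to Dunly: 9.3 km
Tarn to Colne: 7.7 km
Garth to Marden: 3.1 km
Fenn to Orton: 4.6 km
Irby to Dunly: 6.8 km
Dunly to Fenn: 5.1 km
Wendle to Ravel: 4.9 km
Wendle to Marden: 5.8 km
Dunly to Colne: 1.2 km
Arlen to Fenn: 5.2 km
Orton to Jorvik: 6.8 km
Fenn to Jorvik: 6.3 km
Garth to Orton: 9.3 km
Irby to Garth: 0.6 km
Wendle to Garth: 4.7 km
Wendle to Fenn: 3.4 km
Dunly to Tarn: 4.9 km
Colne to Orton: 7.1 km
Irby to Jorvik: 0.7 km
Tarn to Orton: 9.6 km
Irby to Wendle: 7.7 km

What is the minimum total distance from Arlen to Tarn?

Candidate routes:
Arlen - Fenn - Dunly - Tarn: 5.2+5.1+4.9 = 15.2
Arlen - Fenn - Dunly - Colne - Tarn: 5.2+5.1+1.2+7.7 = 19.2
Cheapest is Arlen - Fenn - Dunly - Tarn at 15.2 km.

15.2 km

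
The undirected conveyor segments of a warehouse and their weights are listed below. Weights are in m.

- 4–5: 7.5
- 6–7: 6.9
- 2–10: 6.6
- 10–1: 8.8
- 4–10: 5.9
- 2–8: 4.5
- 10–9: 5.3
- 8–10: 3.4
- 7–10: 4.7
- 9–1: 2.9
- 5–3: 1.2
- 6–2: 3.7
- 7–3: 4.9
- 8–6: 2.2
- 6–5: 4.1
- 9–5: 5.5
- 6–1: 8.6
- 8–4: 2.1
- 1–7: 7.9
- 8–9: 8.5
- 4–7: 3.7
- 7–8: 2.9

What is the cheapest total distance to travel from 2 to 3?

Settle nodes by increasing distance from 2:
2: 0
6: 3.7  (via 2)
8: 4.5  (via 2)
4: 6.6  (via 8)
10: 6.6  (via 2)
7: 7.4  (via 8)
5: 7.8  (via 6)
3: 9  (via 5)
Shortest route: 2–6–5–3 = 9 m.

9 m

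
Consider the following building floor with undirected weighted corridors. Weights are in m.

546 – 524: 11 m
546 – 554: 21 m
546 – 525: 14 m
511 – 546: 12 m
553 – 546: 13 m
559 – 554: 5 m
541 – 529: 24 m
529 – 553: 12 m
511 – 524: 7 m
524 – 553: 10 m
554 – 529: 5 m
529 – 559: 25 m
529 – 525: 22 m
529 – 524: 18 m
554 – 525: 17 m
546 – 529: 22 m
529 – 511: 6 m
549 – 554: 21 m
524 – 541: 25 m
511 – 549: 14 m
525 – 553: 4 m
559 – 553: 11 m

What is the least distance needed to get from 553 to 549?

31 m

Running Dijkstra from 553:
553: 0
525: 4  (via 553)
524: 10  (via 553)
559: 11  (via 553)
529: 12  (via 553)
546: 13  (via 553)
554: 16  (via 559)
511: 17  (via 524)
549: 31  (via 511)
Shortest route: 553 → 524 → 511 → 549 = 31 m.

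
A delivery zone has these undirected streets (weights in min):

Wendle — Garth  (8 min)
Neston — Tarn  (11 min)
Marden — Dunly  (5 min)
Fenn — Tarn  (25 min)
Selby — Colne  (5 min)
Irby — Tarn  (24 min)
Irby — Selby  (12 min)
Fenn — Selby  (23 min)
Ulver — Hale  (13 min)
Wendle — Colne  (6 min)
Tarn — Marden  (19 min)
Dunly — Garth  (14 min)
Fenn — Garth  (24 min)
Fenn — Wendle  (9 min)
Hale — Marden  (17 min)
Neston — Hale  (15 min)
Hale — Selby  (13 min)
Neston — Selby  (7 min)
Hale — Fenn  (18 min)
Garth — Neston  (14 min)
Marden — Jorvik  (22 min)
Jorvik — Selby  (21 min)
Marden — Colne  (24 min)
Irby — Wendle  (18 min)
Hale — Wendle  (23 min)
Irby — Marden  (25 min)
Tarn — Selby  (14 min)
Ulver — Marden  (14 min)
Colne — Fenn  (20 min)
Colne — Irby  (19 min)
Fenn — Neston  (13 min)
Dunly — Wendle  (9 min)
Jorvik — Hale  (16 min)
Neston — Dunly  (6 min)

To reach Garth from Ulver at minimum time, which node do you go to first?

Marden

Candidate routes:
Ulver–Marden–Dunly–Garth: 14+5+14 = 33
Ulver–Marden–Dunly–Wendle–Garth: 14+5+9+8 = 36
Cheapest is Ulver–Marden–Dunly–Garth at 33 min.
So from Ulver the first move is to Marden.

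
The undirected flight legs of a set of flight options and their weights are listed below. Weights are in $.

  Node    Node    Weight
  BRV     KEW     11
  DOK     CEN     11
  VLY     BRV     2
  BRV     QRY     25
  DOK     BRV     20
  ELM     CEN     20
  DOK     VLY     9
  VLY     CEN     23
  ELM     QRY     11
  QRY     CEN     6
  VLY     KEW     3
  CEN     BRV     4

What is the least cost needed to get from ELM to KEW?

Enumerating some paths:
ELM–CEN–BRV–VLY–KEW: 20+4+2+3 = 29
ELM–QRY–CEN–BRV–VLY–KEW: 11+6+4+2+3 = 26
The minimum is $26 via ELM–QRY–CEN–BRV–VLY–KEW.

$26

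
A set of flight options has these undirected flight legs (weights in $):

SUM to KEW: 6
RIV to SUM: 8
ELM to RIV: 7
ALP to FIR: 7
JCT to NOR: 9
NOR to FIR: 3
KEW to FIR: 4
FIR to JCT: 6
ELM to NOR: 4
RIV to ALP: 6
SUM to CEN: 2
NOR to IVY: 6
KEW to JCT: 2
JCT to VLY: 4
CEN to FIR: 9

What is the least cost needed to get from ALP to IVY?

Settle nodes by increasing distance from ALP:
ALP: 0
RIV: 6  (via ALP)
FIR: 7  (via ALP)
NOR: 10  (via FIR)
KEW: 11  (via FIR)
JCT: 13  (via FIR)
ELM: 13  (via RIV)
SUM: 14  (via RIV)
CEN: 16  (via FIR)
IVY: 16  (via NOR)
Shortest route: ALP → FIR → NOR → IVY = $16.

$16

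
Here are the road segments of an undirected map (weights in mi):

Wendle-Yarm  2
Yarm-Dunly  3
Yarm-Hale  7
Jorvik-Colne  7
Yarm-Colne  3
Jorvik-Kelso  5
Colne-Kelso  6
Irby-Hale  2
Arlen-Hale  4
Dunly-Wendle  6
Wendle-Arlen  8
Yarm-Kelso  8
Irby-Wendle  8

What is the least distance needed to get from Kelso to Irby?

17 mi

Enumerating some paths:
Kelso - Yarm - Wendle - Irby: 8+2+8 = 18
Kelso - Yarm - Hale - Irby: 8+7+2 = 17
Kelso - Colne - Yarm - Hale - Irby: 6+3+7+2 = 18
Cheapest is Kelso - Yarm - Hale - Irby at 17 mi.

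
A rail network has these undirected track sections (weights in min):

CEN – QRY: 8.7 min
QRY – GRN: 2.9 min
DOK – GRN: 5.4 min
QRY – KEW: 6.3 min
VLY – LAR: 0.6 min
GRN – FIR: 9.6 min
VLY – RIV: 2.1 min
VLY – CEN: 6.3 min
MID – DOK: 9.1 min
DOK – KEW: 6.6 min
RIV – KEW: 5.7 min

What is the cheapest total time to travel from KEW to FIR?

Settle nodes by increasing distance from KEW:
KEW: 0
RIV: 5.7  (via KEW)
QRY: 6.3  (via KEW)
DOK: 6.6  (via KEW)
VLY: 7.8  (via RIV)
LAR: 8.4  (via VLY)
GRN: 9.2  (via QRY)
CEN: 14.1  (via VLY)
MID: 15.7  (via DOK)
FIR: 18.8  (via GRN)
Shortest route: KEW–QRY–GRN–FIR = 18.8 min.

18.8 min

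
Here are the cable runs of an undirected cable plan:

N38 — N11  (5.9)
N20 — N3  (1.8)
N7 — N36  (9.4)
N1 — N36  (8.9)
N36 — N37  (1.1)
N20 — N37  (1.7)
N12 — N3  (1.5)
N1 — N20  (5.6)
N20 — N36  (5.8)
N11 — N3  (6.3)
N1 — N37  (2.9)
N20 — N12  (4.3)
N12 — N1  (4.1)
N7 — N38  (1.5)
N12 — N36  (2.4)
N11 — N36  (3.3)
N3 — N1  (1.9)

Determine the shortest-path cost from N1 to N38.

13.2

Enumerating some paths:
N1 - N37 - N36 - N7 - N38: 2.9+1.1+9.4+1.5 = 14.9
N1 - N3 - N12 - N36 - N11 - N38: 1.9+1.5+2.4+3.3+5.9 = 15
N1 - N3 - N11 - N38: 1.9+6.3+5.9 = 14.1
N1 - N37 - N36 - N11 - N38: 2.9+1.1+3.3+5.9 = 13.2
The minimum is 13.2 via N1 - N37 - N36 - N11 - N38.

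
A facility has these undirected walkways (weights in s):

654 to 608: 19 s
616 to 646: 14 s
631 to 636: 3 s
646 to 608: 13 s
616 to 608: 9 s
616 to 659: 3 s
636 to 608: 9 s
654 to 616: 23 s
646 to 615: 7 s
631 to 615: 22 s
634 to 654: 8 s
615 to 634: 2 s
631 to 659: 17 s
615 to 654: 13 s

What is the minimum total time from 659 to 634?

Compare a few routes:
659–616–608–646–615–634: 3+9+13+7+2 = 34
659–616–654–634: 3+23+8 = 34
659–616–608–654–634: 3+9+19+8 = 39
659–616–646–615–634: 3+14+7+2 = 26
Cheapest is 659–616–646–615–634 at 26 s.

26 s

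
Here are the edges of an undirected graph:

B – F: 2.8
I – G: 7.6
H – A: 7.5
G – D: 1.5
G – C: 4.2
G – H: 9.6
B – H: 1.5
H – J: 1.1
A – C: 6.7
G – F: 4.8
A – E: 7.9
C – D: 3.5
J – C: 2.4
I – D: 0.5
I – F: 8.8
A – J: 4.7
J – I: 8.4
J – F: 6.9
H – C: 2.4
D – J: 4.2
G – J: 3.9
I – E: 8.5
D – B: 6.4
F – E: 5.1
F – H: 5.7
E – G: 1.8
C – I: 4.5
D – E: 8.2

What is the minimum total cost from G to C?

4.2

Candidate routes:
G - C: 4.2 = 4.2
G - D - C: 1.5+3.5 = 5
The minimum is 4.2 via G - C.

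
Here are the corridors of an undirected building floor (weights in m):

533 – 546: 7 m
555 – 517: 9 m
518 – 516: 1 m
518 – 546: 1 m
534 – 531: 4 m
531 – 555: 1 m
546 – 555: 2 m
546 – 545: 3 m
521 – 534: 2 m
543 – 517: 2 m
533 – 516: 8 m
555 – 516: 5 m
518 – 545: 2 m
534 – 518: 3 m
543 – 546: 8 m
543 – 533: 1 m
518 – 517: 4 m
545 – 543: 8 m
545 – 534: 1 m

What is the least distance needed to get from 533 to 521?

12 m

Candidate routes:
533 - 546 - 518 - 545 - 534 - 521: 7+1+2+1+2 = 13
533 - 546 - 545 - 534 - 521: 7+3+1+2 = 13
533 - 546 - 518 - 534 - 521: 7+1+3+2 = 13
533 - 543 - 517 - 518 - 534 - 521: 1+2+4+3+2 = 12
Cheapest is 533 - 543 - 517 - 518 - 534 - 521 at 12 m.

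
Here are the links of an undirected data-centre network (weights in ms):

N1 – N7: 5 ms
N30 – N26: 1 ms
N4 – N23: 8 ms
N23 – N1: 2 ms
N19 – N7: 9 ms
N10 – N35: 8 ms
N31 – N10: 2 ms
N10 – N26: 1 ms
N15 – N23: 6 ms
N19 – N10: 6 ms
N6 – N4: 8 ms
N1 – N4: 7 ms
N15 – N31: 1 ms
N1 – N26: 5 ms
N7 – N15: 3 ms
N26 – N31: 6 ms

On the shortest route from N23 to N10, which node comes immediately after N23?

N1

Compare a few routes:
N23 - N1 - N26 - N10: 2+5+1 = 8
N23 - N1 - N7 - N15 - N31 - N10: 2+5+3+1+2 = 13
N23 - N15 - N31 - N10: 6+1+2 = 9
Cheapest is N23 - N1 - N26 - N10 at 8 ms.
So from N23 the first move is to N1.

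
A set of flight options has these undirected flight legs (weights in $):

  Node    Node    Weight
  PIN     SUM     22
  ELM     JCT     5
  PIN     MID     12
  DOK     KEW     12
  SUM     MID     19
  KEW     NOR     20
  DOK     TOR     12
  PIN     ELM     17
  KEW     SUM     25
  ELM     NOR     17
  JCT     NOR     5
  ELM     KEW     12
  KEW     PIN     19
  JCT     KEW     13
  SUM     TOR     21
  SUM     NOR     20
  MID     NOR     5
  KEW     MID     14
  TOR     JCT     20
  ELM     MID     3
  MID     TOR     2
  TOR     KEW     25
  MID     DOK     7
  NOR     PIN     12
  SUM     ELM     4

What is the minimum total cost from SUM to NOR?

Settle nodes by increasing distance from SUM:
SUM: 0
ELM: 4  (via SUM)
MID: 7  (via ELM)
TOR: 9  (via MID)
JCT: 9  (via ELM)
NOR: 12  (via MID)
Shortest route: SUM–ELM–MID–NOR = $12.

$12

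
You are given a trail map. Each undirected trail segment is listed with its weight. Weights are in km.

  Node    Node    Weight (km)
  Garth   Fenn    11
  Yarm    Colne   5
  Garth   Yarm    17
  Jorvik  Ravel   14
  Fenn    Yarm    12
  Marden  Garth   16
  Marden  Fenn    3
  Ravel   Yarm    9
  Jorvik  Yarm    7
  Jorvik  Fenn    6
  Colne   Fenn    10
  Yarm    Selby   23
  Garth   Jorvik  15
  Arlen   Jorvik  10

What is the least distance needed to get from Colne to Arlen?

Compare a few routes:
Colne - Yarm - Fenn - Jorvik - Arlen: 5+12+6+10 = 33
Colne - Fenn - Jorvik - Arlen: 10+6+10 = 26
Colne - Yarm - Jorvik - Arlen: 5+7+10 = 22
Cheapest is Colne - Yarm - Jorvik - Arlen at 22 km.

22 km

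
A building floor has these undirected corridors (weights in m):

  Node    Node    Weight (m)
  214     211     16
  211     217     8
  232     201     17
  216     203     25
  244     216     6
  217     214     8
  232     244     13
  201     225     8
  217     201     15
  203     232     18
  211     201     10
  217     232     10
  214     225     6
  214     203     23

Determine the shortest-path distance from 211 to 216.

Settle nodes by increasing distance from 211:
211: 0
217: 8  (via 211)
201: 10  (via 211)
214: 16  (via 211)
232: 18  (via 217)
225: 18  (via 201)
244: 31  (via 232)
203: 36  (via 232)
216: 37  (via 244)
Shortest route: 211–217–232–244–216 = 37 m.

37 m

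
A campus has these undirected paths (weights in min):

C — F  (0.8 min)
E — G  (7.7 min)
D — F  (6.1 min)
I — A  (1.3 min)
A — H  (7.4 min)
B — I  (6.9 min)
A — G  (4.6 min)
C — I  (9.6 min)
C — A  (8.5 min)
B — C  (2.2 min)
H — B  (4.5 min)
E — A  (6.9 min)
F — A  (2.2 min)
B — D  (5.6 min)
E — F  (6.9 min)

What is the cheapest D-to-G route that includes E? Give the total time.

Shortest D→E: D–F–E = 13
Shortest E→G: E–G = 7.7
Total via E: 13 + 7.7 = 20.7 min.

20.7 min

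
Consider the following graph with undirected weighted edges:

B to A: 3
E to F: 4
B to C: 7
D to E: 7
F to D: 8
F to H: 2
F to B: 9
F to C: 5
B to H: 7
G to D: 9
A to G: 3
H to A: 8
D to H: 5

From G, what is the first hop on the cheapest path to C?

A

Compare a few routes:
G–A–B–H–F–C: 3+3+7+2+5 = 20
G–A–B–C: 3+3+7 = 13
G–A–H–F–C: 3+8+2+5 = 18
The minimum is 13 via G–A–B–C.
So from G the first move is to A.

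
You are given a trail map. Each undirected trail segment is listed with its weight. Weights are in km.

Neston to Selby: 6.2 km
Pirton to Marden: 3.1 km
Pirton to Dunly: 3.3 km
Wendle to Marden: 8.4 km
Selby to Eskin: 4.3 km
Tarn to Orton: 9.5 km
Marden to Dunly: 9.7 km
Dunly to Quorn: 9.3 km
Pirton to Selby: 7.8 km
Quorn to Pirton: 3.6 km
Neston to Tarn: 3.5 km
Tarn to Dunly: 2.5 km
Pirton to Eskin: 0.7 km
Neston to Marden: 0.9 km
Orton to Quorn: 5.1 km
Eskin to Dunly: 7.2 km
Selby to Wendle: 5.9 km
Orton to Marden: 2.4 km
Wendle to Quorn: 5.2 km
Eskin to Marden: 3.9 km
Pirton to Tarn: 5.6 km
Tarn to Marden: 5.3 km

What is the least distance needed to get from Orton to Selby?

Settle nodes by increasing distance from Orton:
Orton: 0
Marden: 2.4  (via Orton)
Neston: 3.3  (via Marden)
Quorn: 5.1  (via Orton)
Pirton: 5.5  (via Marden)
Eskin: 6.2  (via Pirton)
Tarn: 6.8  (via Neston)
Dunly: 8.8  (via Pirton)
Selby: 9.5  (via Neston)
Shortest route: Orton → Marden → Neston → Selby = 9.5 km.

9.5 km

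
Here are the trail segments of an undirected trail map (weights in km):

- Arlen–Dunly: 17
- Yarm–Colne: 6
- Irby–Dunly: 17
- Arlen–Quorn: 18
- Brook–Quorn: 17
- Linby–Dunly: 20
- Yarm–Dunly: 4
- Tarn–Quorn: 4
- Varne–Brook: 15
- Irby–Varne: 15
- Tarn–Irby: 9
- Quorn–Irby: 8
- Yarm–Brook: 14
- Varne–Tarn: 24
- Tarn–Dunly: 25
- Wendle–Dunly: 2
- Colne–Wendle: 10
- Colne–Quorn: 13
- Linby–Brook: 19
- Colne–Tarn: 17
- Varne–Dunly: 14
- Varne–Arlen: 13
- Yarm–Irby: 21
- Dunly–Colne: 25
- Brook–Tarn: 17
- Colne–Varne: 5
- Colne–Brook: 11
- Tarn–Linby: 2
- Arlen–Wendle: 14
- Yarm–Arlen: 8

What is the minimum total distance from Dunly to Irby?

Running Dijkstra from Dunly:
Dunly: 0
Wendle: 2  (via Dunly)
Yarm: 4  (via Dunly)
Colne: 10  (via Yarm)
Arlen: 12  (via Yarm)
Varne: 14  (via Dunly)
Irby: 17  (via Dunly)
Shortest route: Dunly → Irby = 17 km.

17 km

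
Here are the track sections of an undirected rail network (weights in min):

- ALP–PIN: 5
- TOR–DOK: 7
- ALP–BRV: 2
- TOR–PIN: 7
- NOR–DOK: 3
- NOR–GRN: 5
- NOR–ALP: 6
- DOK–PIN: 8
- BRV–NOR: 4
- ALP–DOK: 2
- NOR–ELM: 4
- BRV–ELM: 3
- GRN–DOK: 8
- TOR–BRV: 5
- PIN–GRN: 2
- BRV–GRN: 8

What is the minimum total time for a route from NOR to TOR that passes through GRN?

Best NOR to GRN: NOR–GRN costing 5
Shortest GRN→TOR: GRN–PIN–TOR = 9
Total via GRN: 5 + 9 = 14 min.

14 min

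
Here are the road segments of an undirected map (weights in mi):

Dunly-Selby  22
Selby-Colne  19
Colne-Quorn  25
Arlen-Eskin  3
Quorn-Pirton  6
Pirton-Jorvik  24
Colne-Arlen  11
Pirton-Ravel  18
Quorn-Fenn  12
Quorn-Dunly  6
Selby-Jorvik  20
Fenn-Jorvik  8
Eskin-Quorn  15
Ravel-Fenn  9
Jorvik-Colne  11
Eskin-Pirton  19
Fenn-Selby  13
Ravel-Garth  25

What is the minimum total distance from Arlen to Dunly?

24 mi

Settle nodes by increasing distance from Arlen:
Arlen: 0
Eskin: 3  (via Arlen)
Colne: 11  (via Arlen)
Quorn: 18  (via Eskin)
Jorvik: 22  (via Colne)
Pirton: 22  (via Eskin)
Dunly: 24  (via Quorn)
Shortest route: Arlen → Eskin → Quorn → Dunly = 24 mi.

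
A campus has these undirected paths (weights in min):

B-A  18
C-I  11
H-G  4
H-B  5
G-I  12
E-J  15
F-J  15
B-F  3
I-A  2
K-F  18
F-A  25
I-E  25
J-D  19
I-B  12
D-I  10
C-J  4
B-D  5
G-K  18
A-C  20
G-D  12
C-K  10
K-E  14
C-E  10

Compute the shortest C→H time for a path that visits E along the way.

46 min

Best C to E: C–E costing 10
Best E to H: E–K–G–H costing 36
Total via E: 10 + 36 = 46 min.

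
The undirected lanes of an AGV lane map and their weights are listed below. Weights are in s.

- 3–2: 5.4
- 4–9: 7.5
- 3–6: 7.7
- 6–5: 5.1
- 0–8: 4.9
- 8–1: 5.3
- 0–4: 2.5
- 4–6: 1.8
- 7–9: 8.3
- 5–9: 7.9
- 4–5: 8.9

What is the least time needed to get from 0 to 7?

Shortest distances from 0:
0: 0
4: 2.5  (via 0)
6: 4.3  (via 4)
8: 4.9  (via 0)
5: 9.4  (via 6)
9: 10  (via 4)
1: 10.2  (via 8)
3: 12  (via 6)
2: 17.4  (via 3)
7: 18.3  (via 9)
Shortest route: 0 → 4 → 9 → 7 = 18.3 s.

18.3 s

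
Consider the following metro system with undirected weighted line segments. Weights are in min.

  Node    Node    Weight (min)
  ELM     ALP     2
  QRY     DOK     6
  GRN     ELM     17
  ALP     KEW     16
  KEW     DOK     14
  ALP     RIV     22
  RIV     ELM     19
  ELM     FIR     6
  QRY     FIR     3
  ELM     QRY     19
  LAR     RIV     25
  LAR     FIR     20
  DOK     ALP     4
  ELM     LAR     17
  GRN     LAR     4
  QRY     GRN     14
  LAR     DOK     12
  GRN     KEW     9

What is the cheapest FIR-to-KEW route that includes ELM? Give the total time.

24 min

Best FIR to ELM: FIR → ELM costing 6
Shortest ELM→KEW: ELM → ALP → KEW = 18
Total via ELM: 6 + 18 = 24 min.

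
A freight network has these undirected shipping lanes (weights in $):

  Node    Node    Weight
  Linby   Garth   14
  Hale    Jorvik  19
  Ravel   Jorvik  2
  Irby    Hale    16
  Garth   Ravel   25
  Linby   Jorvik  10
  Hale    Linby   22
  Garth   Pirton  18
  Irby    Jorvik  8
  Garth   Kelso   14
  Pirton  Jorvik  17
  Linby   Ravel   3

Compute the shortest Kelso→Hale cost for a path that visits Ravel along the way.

Shortest Kelso→Ravel: Kelso–Garth–Linby–Ravel = 31
Shortest Ravel→Hale: Ravel–Jorvik–Hale = 21
Total via Ravel: 31 + 21 = $52.

$52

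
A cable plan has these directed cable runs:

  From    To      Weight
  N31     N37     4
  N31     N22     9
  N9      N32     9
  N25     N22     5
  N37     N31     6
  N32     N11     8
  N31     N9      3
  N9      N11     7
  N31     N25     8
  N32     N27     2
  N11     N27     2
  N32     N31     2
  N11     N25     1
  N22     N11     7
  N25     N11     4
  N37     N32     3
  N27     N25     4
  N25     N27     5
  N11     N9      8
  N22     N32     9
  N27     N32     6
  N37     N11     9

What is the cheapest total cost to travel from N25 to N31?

13

Settle nodes by increasing distance from N25:
N25: 0
N11: 4  (via N25)
N27: 5  (via N25)
N22: 5  (via N25)
N32: 11  (via N27)
N9: 12  (via N11)
N31: 13  (via N32)
Shortest route: N25 → N27 → N32 → N31 = 13.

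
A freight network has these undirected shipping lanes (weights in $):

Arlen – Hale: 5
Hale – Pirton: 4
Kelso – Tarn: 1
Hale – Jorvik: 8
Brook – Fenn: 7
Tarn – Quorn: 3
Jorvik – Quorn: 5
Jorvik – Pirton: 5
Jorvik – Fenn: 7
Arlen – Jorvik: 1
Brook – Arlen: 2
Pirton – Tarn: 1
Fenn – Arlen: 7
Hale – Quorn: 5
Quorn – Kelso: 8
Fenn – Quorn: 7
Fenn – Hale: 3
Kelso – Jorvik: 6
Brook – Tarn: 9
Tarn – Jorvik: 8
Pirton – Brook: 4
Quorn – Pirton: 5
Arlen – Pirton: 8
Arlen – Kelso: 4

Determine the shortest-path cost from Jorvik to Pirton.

$5

Compare a few routes:
Jorvik → Arlen → Brook → Pirton: 1+2+4 = 7
Jorvik → Arlen → Kelso → Tarn → Pirton: 1+4+1+1 = 7
Jorvik → Pirton: 5 = 5
Cheapest is Jorvik → Pirton at $5.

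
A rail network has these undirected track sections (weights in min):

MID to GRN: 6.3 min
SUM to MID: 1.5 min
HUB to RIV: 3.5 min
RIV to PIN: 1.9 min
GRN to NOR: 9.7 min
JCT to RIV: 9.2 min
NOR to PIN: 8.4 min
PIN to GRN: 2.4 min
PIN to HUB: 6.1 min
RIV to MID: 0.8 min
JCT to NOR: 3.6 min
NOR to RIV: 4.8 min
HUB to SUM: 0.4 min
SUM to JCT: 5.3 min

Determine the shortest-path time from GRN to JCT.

11.9 min

Running Dijkstra from GRN:
GRN: 0
PIN: 2.4  (via GRN)
RIV: 4.3  (via PIN)
MID: 5.1  (via RIV)
SUM: 6.6  (via MID)
HUB: 7  (via SUM)
NOR: 9.1  (via RIV)
JCT: 11.9  (via SUM)
Shortest route: GRN → PIN → RIV → MID → SUM → JCT = 11.9 min.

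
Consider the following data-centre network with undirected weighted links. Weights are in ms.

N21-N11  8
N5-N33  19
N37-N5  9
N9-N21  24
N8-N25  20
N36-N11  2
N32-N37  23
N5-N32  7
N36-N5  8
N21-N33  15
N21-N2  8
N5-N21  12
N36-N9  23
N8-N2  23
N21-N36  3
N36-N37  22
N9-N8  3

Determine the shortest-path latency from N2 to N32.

Enumerating some paths:
N2 - N21 - N36 - N5 - N32: 8+3+8+7 = 26
N2 - N21 - N33 - N5 - N32: 8+15+19+7 = 49
N2 - N21 - N5 - N32: 8+12+7 = 27
N2 - N21 - N11 - N36 - N5 - N32: 8+8+2+8+7 = 33
The minimum is 26 ms via N2 - N21 - N36 - N5 - N32.

26 ms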